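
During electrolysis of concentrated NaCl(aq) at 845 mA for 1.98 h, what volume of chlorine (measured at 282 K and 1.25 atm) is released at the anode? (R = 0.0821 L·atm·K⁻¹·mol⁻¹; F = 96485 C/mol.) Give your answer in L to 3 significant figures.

0.578 L

Q = It = 0.845 × 7128 = 6023 C
n(e⁻) = 6023 / 96485 = 0.06242 mol
2Cl⁻ → Cl₂ + 2e⁻, so n(Cl₂) = 0.06242 / 2 = 0.03121 mol
V = nRT/P = 0.03121 × 0.0821 × 282 / 1.25 = 0.5781 L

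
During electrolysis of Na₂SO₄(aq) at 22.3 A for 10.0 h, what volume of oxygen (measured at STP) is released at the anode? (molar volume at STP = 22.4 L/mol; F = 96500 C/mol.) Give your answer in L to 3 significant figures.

46.6 L

Q = It = 22.3 × 36000 = 8.028×10^5 C
Moles of electrons = 8.028×10^5 / 96500 = 8.319 mol
2H₂O → O₂ + 4H⁺ + 4e⁻, so n(O₂) = 8.319 / 4 = 2.080 mol
V = 2.080 × 22.4 = 46.59 L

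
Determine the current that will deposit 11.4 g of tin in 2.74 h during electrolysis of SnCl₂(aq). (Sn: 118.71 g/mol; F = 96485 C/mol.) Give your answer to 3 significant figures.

1.88 A

n(Sn) = 11.4 / 118.71 = 0.09603 mol
Sn²⁺ + 2e⁻ → Sn, so n(e⁻) = 2 × 0.09603 = 0.1921 mol
Q = 0.1921 × 96485 = 18530 C
I = Q / t = 18530 / 9864 s = 1.88 A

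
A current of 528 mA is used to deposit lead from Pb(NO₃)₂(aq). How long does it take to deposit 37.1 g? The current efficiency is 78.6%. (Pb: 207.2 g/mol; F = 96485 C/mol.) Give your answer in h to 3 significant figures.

n(Pb) = 37.1 / 207.2 = 0.1791 mol
Pb²⁺ + 2e⁻ → Pb, so n(e⁻) = 2 × 0.1791 = 0.3582 mol
Q = 0.3582 × 96485 / 0.786 = 43970 C
t = Q / I = 43970 / 0.528 = 83280 s = 23.1 h

23.1 h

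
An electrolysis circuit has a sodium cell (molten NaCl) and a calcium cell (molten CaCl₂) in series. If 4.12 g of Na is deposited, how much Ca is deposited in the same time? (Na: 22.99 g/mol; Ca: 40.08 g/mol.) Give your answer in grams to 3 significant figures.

n(Na) = 4.12 / 22.99 = 0.1792 mol
Na⁺ + e⁻ → Na, so n(e⁻) = 0.1792 mol
In series, the same 0.1792 mol of electrons flows through the second cell.
Ca²⁺ + 2e⁻ → Ca, so n(Ca) = 0.1792 / 2 = 0.08960 mol
m(Ca) = 0.08960 × 40.08 = 3.59 g

3.59 g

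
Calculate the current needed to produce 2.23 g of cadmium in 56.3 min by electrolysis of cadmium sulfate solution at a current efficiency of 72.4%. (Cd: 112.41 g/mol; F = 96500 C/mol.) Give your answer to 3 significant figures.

1.57 A

n(Cd) = 2.23 / 112.41 = 0.01984 mol
Cd²⁺ + 2e⁻ → Cd, so n(e⁻) = 2 × 0.01984 = 0.03968 mol
Q = 0.03968 × 96500 / 0.724 = 5289 C
I = Q / t = 5289 / 3378 s = 1.57 A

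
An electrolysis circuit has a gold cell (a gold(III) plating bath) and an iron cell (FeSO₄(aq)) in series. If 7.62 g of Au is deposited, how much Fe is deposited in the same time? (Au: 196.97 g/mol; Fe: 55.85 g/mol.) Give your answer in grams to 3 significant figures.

n(Au) = 7.62 / 196.97 = 0.03869 mol
Au³⁺ + 3e⁻ → Au, so n(e⁻) = 3 × 0.03869 = 0.1161 mol
The cells are in series, so the same charge (and hence the same n(e⁻) = 0.1161 mol) passes through both.
Fe²⁺ + 2e⁻ → Fe, so n(Fe) = 0.1161 / 2 = 0.05805 mol
m(Fe) = 0.05805 × 55.85 = 3.24 g

3.24 g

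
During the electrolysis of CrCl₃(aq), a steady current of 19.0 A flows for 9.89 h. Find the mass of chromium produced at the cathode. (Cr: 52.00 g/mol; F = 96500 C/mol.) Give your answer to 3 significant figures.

Charge passed = 19.0 × 35604 = 6.765×10^5 C
n(e⁻) = 6.765×10^5 / 96500 = 7.010 mol
Cr³⁺ + 3e⁻ → Cr, so n(Cr) = 7.010 / 3 = 2.337 mol
m = 2.337 × 52.00 = 122 g

122 g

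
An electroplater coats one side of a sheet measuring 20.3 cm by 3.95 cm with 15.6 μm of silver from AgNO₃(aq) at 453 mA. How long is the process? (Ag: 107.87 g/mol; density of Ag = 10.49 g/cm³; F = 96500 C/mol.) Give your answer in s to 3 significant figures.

2590 s

Plated area = 20.3 × 3.95 = 80.19 cm²
Volume = 80.19 × 15.6×10⁻⁴ cm = 0.1251 cm³
m(Ag) = 0.1251 × 10.49 = 1.312 g
n(Ag) = 1.312 / 107.87 = 0.01216 mol; n(e⁻) = 0.01216 mol
Q = 0.01216 × 96500 = 1173 C
t = 1173 / 0.453 = 2589 s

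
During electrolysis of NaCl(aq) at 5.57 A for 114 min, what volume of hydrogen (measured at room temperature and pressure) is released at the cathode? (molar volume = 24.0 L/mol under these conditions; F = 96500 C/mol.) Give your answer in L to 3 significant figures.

Charge passed = 5.57 × 6840 = 38100 C
n(e⁻) = 38100 / 96500 = 0.3948 mol
2H⁺ + 2e⁻ → H₂, so n(H₂) = 0.3948 / 2 = 0.1974 mol
V = 0.1974 × 24.0 = 4.738 L

4.74 L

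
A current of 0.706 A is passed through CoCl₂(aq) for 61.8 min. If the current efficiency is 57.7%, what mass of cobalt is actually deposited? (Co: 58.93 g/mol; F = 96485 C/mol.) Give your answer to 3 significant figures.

Q = 0.706 × 3708 = 2618 C
n(e⁻) = 2618 / 96485 = 0.02713 mol
Co²⁺ + 2e⁻ → Co, so theoretical m(Co) = 0.01357 × 58.93 = 0.7997 g
Actual mass = 57.7% × 0.7997 = 0.461 g

0.461 g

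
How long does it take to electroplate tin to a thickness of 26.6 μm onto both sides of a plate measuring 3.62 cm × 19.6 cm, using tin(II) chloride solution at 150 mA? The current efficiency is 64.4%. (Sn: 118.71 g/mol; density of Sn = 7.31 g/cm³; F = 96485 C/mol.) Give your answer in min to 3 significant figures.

774 min

Plated area = 2 × 3.62 × 19.6 = 141.9 cm²
Volume = 141.9 × 26.6×10⁻⁴ cm = 0.3775 cm³
m(Sn) = 0.3775 × 7.31 = 2.760 g
n(Sn) = 2.760 / 118.71 = 0.02325 mol; n(e⁻) = 2 × 0.02325 = 0.04650 mol
Q = 0.04650 × 96485 / 0.644 = 6967 C
t = 6967 / 0.150 = 46450 s = 774 min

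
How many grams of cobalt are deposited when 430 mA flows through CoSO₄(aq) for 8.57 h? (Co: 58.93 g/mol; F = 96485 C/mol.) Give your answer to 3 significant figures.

Charge passed = 0.430 × 30852 = 13270 C
Moles of electrons = 13270 / 96485 = 0.1375 mol
Co²⁺ + 2e⁻ → Co, so n(Co) = 0.1375 / 2 = 0.06875 mol
m = 0.06875 × 58.93 = 4.05 g

4.05 g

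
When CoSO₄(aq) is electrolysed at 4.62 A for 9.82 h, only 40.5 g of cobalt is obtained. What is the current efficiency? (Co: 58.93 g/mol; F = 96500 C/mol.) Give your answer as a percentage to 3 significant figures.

81.2%

Q = 4.62 × 35352 = 1.633×10^5 C
n(e⁻) = 1.633×10^5 / 96500 = 1.692 mol
Co²⁺ + 2e⁻ → Co, so theoretical n(Co) = 0.8460 mol → 49.85 g
Efficiency = 40.5 / 49.85 = 0.8124 = 81.2%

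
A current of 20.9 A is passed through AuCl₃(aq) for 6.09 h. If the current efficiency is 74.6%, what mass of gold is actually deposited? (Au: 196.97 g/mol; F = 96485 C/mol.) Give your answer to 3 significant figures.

233 g

Q = 20.9 × 21924 = 4.582×10^5 C
n(e⁻) = 4.582×10^5 / 96485 = 4.749 mol
Au³⁺ + 3e⁻ → Au, so theoretical m(Au) = 1.583 × 196.97 = 311.8 g
Actual mass = 74.6% × 311.8 = 233 g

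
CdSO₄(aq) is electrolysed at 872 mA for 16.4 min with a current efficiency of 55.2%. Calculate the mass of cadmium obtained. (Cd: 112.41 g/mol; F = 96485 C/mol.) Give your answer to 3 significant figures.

Q = 0.872 × 984 = 858.0 C
n(e⁻) = 858.0 / 96485 = 0.008893 mol
Cd²⁺ + 2e⁻ → Cd, so theoretical m(Cd) = 0.004447 × 112.41 = 0.4999 g
Actual mass = 55.2% × 0.4999 = 0.276 g

0.276 g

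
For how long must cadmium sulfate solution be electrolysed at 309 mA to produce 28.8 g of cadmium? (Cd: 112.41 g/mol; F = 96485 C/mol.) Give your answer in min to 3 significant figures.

n(Cd) = 28.8 / 112.41 = 0.2562 mol
Cd²⁺ + 2e⁻ → Cd, so n(e⁻) = 2 × 0.2562 = 0.5124 mol
Q = 0.5124 × 96485 = 49440 C
t = Q / I = 49440 / 0.309 = 1.600×10^5 s = 2670 min

2670 min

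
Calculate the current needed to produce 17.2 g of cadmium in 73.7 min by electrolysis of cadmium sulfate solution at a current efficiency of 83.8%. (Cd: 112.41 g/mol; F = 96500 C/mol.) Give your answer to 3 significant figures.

n(Cd) = 17.2 / 112.41 = 0.1530 mol
Cd²⁺ + 2e⁻ → Cd, so n(e⁻) = 2 × 0.1530 = 0.3060 mol
Q = 0.3060 × 96500 / 0.838 = 35240 C
I = Q / t = 35240 / 4422 s = 7.97 A

7.97 A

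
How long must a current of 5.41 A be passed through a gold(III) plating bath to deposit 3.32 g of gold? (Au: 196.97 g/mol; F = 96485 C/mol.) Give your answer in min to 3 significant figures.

n(Au) = 3.32 / 196.97 = 0.01686 mol
Au³⁺ + 3e⁻ → Au, so n(e⁻) = 3 × 0.01686 = 0.05058 mol
Q = 0.05058 × 96485 = 4880 C
t = Q / I = 4880 / 5.41 = 902.0 s = 15.0 min

15.0 min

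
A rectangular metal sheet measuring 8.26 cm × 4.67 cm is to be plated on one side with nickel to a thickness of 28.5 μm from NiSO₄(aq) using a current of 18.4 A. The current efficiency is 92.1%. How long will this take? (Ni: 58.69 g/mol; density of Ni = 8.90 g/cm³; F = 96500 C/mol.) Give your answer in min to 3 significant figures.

Plated area = 8.26 × 4.67 = 38.57 cm²
Volume = 38.57 × 28.5×10⁻⁴ cm = 0.1099 cm³
m(Ni) = 0.1099 × 8.90 = 0.9781 g
n(Ni) = 0.9781 / 58.69 = 0.01667 mol; n(e⁻) = 2 × 0.01667 = 0.03334 mol
Q = 0.03334 × 96500 / 0.921 = 3493 C
t = 3493 / 18.4 = 189.8 s = 3.16 min

3.16 min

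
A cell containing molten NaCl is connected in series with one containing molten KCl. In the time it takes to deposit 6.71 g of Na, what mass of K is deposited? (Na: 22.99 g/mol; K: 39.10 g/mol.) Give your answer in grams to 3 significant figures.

n(Na) = 6.71 / 22.99 = 0.2919 mol
Na⁺ + e⁻ → Na, so n(e⁻) = 0.2919 mol
Since the cells are in series, n(e⁻) in the K cell is also 0.2919 mol.
K⁺ + e⁻ → K, so n(K) = 0.2919 mol
m(K) = 0.2919 × 39.10 = 11.4 g

11.4 g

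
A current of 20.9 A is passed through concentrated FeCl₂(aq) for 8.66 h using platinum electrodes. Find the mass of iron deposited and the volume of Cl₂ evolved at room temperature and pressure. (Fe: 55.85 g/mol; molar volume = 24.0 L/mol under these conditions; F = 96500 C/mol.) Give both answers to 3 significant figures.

189 g Fe; 81.0 L Cl₂

Q = 20.9 × 31176 = 6.516×10^5 C; n(e⁻) = 6.516×10^5 / 96500 = 6.752 mol
Cathode: Fe²⁺ + 2e⁻ → Fe → n(Fe) = 6.752/2 = 3.376 mol → 189 g
Anode: 2Cl⁻ → Cl₂ + 2e⁻ → n(Cl₂) = 6.752/2 = 3.376 mol → 81.0 L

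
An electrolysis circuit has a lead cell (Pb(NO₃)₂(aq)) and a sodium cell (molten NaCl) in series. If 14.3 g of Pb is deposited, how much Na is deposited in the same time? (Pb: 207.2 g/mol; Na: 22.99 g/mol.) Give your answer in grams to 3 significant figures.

n(Pb) = 14.3 / 207.2 = 0.06902 mol
Pb²⁺ + 2e⁻ → Pb, so n(e⁻) = 2 × 0.06902 = 0.1380 mol
In series, the same 0.1380 mol of electrons flows through the second cell.
Na⁺ + e⁻ → Na, so n(Na) = 0.1380 mol
m(Na) = 0.1380 × 22.99 = 3.17 g

3.17 g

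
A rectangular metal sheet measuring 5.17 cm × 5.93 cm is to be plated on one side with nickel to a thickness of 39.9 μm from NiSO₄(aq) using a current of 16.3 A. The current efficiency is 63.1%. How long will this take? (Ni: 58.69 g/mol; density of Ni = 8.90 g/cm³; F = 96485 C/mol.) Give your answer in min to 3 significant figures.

5.80 min

Plated area = 5.17 × 5.93 = 30.66 cm²
Volume = 30.66 × 39.9×10⁻⁴ cm = 0.1223 cm³
m(Ni) = 0.1223 × 8.90 = 1.088 g
n(Ni) = 1.088 / 58.69 = 0.01854 mol; n(e⁻) = 2 × 0.01854 = 0.03708 mol
Q = 0.03708 × 96485 / 0.631 = 5670 C
t = 5670 / 16.3 = 347.9 s = 5.80 min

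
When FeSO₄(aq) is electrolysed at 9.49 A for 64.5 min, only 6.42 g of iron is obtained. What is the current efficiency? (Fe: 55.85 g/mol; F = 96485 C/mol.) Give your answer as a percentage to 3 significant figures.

Q = 9.49 × 3870 = 36730 C
n(e⁻) = 36730 / 96485 = 0.3807 mol
Fe²⁺ + 2e⁻ → Fe, so theoretical n(Fe) = 0.1904 mol → 10.63 g
Efficiency = 6.42 / 10.63 = 0.6040 = 60.4%

60.4%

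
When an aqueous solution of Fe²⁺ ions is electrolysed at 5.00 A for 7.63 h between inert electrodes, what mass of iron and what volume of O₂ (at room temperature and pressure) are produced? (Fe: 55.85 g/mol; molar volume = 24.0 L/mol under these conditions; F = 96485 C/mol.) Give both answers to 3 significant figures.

Q = 5.00 × 27468 = 1.373×10^5 C; n(e⁻) = 1.373×10^5 / 96485 = 1.423 mol
Cathode: Fe²⁺ + 2e⁻ → Fe → n(Fe) = 1.423/2 = 0.7115 mol → 39.7 g
Anode: 2H₂O → O₂ + 4H⁺ + 4e⁻ → n(O₂) = 1.423/4 = 0.3558 mol → 8.54 L

39.7 g Fe; 8.54 L O₂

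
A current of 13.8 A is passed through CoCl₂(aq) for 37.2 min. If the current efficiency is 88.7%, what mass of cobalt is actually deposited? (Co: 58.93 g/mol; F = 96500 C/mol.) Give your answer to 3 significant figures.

Q = 13.8 × 2232 = 30800 C
n(e⁻) = 30800 / 96500 = 0.3192 mol
Co²⁺ + 2e⁻ → Co, so theoretical m(Co) = 0.1596 × 58.93 = 9.405 g
Actual mass = 88.7% × 9.405 = 8.34 g

8.34 g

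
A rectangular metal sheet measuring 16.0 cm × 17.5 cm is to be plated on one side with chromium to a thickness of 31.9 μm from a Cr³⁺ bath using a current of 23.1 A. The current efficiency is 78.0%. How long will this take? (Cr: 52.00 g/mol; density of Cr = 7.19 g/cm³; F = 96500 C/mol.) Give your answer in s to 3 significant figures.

1980 s

Plated area = 16.0 × 17.5 = 280.0 cm²
Volume = 280.0 × 31.9×10⁻⁴ cm = 0.8932 cm³
m(Cr) = 0.8932 × 7.19 = 6.422 g
n(Cr) = 6.422 / 52.00 = 0.1235 mol; n(e⁻) = 3 × 0.1235 = 0.3705 mol
Q = 0.3705 × 96500 / 0.780 = 45840 C
t = 45840 / 23.1 = 1984 s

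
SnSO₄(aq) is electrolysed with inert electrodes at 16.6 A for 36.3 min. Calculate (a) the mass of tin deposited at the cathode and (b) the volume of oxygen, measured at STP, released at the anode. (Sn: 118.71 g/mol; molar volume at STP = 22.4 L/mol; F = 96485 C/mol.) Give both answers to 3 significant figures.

Q = 16.6 × 2178 = 36150 C; n(e⁻) = 36150 / 96485 = 0.3747 mol
Cathode: Sn²⁺ + 2e⁻ → Sn → n(Sn) = 0.3747/2 = 0.1874 mol → 22.2 g
Anode: 2H₂O → O₂ + 4H⁺ + 4e⁻ → n(O₂) = 0.3747/4 = 0.09368 mol → 2.10 L

22.2 g Sn; 2.10 L O₂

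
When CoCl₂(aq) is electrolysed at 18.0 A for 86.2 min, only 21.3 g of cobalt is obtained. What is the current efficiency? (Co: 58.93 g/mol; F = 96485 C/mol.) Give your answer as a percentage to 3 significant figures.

74.9%

Q = 18.0 × 5172 = 93100 C
n(e⁻) = 93100 / 96485 = 0.9649 mol
Co²⁺ + 2e⁻ → Co, so theoretical n(Co) = 0.4825 mol → 28.43 g
Efficiency = 21.3 / 28.43 = 0.7492 = 74.9%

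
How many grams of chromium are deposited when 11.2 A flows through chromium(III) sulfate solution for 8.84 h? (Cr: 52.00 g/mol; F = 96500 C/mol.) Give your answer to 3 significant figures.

Charge passed = 11.2 × 31824 = 3.564×10^5 C
n(e⁻) = 3.564×10^5 / 96500 = 3.693 mol
Cr³⁺ + 3e⁻ → Cr, so n(Cr) = 3.693 / 3 = 1.231 mol
m = 1.231 × 52.00 = 64.0 g

64.0 g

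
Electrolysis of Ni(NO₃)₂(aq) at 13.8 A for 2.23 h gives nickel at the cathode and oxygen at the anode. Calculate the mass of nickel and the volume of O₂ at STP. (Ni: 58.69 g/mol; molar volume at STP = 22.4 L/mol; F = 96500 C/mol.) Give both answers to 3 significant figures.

33.7 g Ni; 6.43 L O₂

Q = 13.8 × 8028 = 1.108×10^5 C; n(e⁻) = 1.108×10^5 / 96500 = 1.148 mol
Cathode: Ni²⁺ + 2e⁻ → Ni → n(Ni) = 1.148/2 = 0.5740 mol → 33.7 g
Anode: 2H₂O → O₂ + 4H⁺ + 4e⁻ → n(O₂) = 1.148/4 = 0.2870 mol → 6.43 L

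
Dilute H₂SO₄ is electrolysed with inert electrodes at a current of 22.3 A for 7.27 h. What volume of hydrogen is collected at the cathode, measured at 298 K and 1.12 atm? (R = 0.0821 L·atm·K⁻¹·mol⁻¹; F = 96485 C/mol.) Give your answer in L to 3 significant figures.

66.1 L

Q = 22.3 A × 26172 s = 5.836×10^5 C
Moles of electrons = 5.836×10^5 / 96485 = 6.049 mol
2H⁺ + 2e⁻ → H₂, so n(H₂) = 6.049 / 2 = 3.025 mol
V = nRT/P = 3.025 × 0.0821 × 298 / 1.12 = 66.08 L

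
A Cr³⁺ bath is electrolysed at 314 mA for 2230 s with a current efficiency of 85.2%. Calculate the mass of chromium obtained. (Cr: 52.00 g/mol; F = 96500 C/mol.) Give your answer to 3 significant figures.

0.107 g

Q = 0.314 × 2230 = 700.2 C
n(e⁻) = 700.2 / 96500 = 0.007256 mol
Cr³⁺ + 3e⁻ → Cr, so theoretical m(Cr) = 0.002419 × 52.00 = 0.1258 g
Actual mass = 85.2% × 0.1258 = 0.107 g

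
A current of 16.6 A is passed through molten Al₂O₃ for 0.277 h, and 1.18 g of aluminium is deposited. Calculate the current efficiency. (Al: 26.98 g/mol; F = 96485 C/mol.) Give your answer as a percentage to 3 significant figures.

76.5%

Q = 16.6 × 997.2 = 16550 C
n(e⁻) = 16550 / 96485 = 0.1715 mol
Al³⁺ + 3e⁻ → Al, so theoretical n(Al) = 0.05717 mol → 1.542 g
Efficiency = 1.18 / 1.542 = 0.7652 = 76.5%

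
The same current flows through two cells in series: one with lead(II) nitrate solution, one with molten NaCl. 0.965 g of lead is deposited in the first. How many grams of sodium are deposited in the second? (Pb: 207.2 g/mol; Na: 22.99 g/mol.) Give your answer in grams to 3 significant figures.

n(Pb) = 0.965 / 207.2 = 0.004657 mol
Pb²⁺ + 2e⁻ → Pb, so n(e⁻) = 2 × 0.004657 = 0.009314 mol
Same current for the same time ⇒ same n(e⁻) = 0.009314 mol in both cells.
Na⁺ + e⁻ → Na, so n(Na) = 0.009314 mol
m(Na) = 0.009314 × 22.99 = 0.214 g

0.214 g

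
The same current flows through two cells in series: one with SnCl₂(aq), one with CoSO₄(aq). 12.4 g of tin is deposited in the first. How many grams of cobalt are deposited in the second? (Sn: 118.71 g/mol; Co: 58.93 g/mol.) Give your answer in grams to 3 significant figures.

6.16 g

n(Sn) = 12.4 / 118.71 = 0.1045 mol
Sn²⁺ + 2e⁻ → Sn, so n(e⁻) = 2 × 0.1045 = 0.2090 mol
Same current for the same time ⇒ same n(e⁻) = 0.2090 mol in both cells.
Co²⁺ + 2e⁻ → Co, so n(Co) = 0.2090 / 2 = 0.1045 mol
m(Co) = 0.1045 × 58.93 = 6.16 g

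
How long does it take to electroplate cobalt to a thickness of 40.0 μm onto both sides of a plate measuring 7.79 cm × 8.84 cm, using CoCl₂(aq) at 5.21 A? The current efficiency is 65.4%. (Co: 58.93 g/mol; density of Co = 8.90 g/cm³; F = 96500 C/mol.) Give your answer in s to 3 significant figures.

4710 s

Plated area = 2 × 7.79 × 8.84 = 137.7 cm²
Volume = 137.7 × 40.0×10⁻⁴ cm = 0.5508 cm³
m(Co) = 0.5508 × 8.90 = 4.902 g
n(Co) = 4.902 / 58.93 = 0.08318 mol; n(e⁻) = 2 × 0.08318 = 0.1664 mol
Q = 0.1664 × 96500 / 0.654 = 24550 C
t = 24550 / 5.21 = 4712 s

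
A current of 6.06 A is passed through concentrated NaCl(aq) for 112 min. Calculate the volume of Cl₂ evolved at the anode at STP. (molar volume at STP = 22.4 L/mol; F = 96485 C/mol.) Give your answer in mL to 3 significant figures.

4730 mL

Q = 6.06 A × 6720 s = 40720 C
n(e⁻) = 40720 / 96485 = 0.4220 mol
2Cl⁻ → Cl₂ + 2e⁻, so n(Cl₂) = 0.4220 / 2 = 0.2110 mol
V = 0.2110 × 22.4 = 4.726 L
= 4730 mL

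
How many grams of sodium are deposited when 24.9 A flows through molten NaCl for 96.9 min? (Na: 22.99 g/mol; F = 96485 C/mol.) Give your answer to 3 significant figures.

Q = It = 24.9 × 5814 = 1.448×10^5 C
Moles of electrons = 1.448×10^5 / 96485 = 1.501 mol
Na⁺ + e⁻ → Na, so n(Na) = 1.501 mol
m = 1.501 × 22.99 = 34.5 g

34.5 g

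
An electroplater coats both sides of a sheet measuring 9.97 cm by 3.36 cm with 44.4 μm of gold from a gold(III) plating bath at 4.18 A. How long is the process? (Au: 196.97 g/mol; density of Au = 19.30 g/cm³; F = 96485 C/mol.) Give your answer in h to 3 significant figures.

0.561 h

Plated area = 2 × 9.97 × 3.36 = 67.00 cm²
Volume = 67.00 × 44.4×10⁻⁴ cm = 0.2975 cm³
m(Au) = 0.2975 × 19.30 = 5.742 g
n(Au) = 5.742 / 196.97 = 0.02915 mol; n(e⁻) = 3 × 0.02915 = 0.08745 mol
Q = 0.08745 × 96485 = 8438 C
t = 8438 / 4.18 = 2019 s = 0.561 h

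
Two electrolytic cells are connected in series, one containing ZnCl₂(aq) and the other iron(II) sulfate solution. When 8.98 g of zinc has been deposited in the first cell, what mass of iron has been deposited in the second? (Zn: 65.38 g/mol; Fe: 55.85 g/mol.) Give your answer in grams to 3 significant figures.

7.67 g

n(Zn) = 8.98 / 65.38 = 0.1374 mol
Zn²⁺ + 2e⁻ → Zn, so n(e⁻) = 2 × 0.1374 = 0.2748 mol
Same current for the same time ⇒ same n(e⁻) = 0.2748 mol in both cells.
Fe²⁺ + 2e⁻ → Fe, so n(Fe) = 0.2748 / 2 = 0.1374 mol
m(Fe) = 0.1374 × 55.85 = 7.67 g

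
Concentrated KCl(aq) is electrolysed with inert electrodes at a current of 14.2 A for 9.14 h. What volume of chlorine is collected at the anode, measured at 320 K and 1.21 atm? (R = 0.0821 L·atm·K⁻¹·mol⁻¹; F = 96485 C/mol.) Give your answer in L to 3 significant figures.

Q = 14.2 A × 32904 s = 4.672×10^5 C
Moles of electrons = 4.672×10^5 / 96485 = 4.842 mol
2Cl⁻ → Cl₂ + 2e⁻, so n(Cl₂) = 4.842 / 2 = 2.421 mol
V = nRT/P = 2.421 × 0.0821 × 320 / 1.21 = 52.57 L

52.6 L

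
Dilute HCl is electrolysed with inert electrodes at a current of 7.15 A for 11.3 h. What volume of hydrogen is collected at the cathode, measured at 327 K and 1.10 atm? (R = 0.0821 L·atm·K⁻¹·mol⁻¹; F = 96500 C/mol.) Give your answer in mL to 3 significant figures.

Q = It = 7.15 × 40680 = 2.909×10^5 C
Moles of electrons = 2.909×10^5 / 96500 = 3.015 mol
2H⁺ + 2e⁻ → H₂, so n(H₂) = 3.015 / 2 = 1.508 mol
V = nRT/P = 1.508 × 0.0821 × 327 / 1.10 = 36.80 L
= 36800 mL

36800 mL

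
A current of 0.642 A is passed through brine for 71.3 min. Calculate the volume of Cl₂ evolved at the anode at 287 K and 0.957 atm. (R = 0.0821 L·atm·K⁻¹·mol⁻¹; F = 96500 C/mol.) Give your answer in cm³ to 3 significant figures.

350 cm³

Charge passed = 0.642 × 4278 = 2746 C
n(e⁻) = 2746 / 96500 = 0.02846 mol
2Cl⁻ → Cl₂ + 2e⁻, so n(Cl₂) = 0.02846 / 2 = 0.01423 mol
V = nRT/P = 0.01423 × 0.0821 × 287 / 0.957 = 0.3504 L
= 350 cm³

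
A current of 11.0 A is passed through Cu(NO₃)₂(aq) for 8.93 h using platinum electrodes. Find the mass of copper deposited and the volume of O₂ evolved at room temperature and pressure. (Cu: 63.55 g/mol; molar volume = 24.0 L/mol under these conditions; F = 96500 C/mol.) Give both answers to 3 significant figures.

116 g Cu; 22.0 L O₂

Q = 11.0 × 32148 = 3.536×10^5 C; n(e⁻) = 3.536×10^5 / 96500 = 3.664 mol
Cathode: Cu²⁺ + 2e⁻ → Cu → n(Cu) = 3.664/2 = 1.832 mol → 116 g
Anode: 2H₂O → O₂ + 4H⁺ + 4e⁻ → n(O₂) = 3.664/4 = 0.9160 mol → 22.0 L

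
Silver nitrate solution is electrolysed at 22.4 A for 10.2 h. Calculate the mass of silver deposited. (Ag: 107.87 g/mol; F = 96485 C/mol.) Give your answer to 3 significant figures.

Q = 22.4 A × 36720 s = 8.225×10^5 C
n(e⁻) = Q/F = 8.225×10^5/96485 = 8.525 mol
Ag⁺ + e⁻ → Ag, so n(Ag) = 8.525 mol
m = 8.525 × 107.87 = 920 g

920 g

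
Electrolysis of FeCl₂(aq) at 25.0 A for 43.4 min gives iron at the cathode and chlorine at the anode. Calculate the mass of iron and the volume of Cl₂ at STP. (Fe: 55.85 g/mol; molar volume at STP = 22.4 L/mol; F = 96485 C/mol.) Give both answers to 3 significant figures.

Q = 25.0 × 2604 = 65100 C; n(e⁻) = 65100 / 96485 = 0.6747 mol
Cathode: Fe²⁺ + 2e⁻ → Fe → n(Fe) = 0.6747/2 = 0.3374 mol → 18.8 g
Anode: 2Cl⁻ → Cl₂ + 2e⁻ → n(Cl₂) = 0.6747/2 = 0.3374 mol → 7.56 L

18.8 g Fe; 7.56 L Cl₂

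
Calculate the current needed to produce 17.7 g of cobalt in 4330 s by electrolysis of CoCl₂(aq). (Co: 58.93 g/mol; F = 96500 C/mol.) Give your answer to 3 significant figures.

13.4 A

n(Co) = 17.7 / 58.93 = 0.3004 mol
Co²⁺ + 2e⁻ → Co, so n(e⁻) = 2 × 0.3004 = 0.6008 mol
Q = 0.6008 × 96500 = 57980 C
I = Q / t = 57980 / 4330 s = 13.4 A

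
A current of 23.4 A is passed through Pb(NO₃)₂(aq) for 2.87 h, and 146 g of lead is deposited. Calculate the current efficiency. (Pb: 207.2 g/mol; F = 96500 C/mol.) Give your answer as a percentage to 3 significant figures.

Q = 23.4 × 10332 = 2.418×10^5 C
n(e⁻) = 2.418×10^5 / 96500 = 2.506 mol
Pb²⁺ + 2e⁻ → Pb, so theoretical n(Pb) = 1.253 mol → 259.6 g
Efficiency = 146 / 259.6 = 0.5624 = 56.2%

56.2%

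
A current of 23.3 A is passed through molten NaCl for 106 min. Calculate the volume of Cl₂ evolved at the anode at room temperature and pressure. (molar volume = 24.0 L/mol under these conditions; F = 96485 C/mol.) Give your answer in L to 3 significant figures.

18.4 L

Charge passed = 23.3 × 6360 = 1.482×10^5 C
n(e⁻) = 1.482×10^5 / 96485 = 1.536 mol
2Cl⁻ → Cl₂ + 2e⁻, so n(Cl₂) = 1.536 / 2 = 0.7680 mol
V = 0.7680 × 24.0 = 18.43 L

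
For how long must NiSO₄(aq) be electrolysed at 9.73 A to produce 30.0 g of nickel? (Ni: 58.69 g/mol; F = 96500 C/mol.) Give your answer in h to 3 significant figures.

n(Ni) = 30.0 / 58.69 = 0.5112 mol
Ni²⁺ + 2e⁻ → Ni, so n(e⁻) = 2 × 0.5112 = 1.022 mol
Q = 1.022 × 96500 = 98620 C
t = Q / I = 98620 / 9.73 = 10140 s = 2.82 h

2.82 h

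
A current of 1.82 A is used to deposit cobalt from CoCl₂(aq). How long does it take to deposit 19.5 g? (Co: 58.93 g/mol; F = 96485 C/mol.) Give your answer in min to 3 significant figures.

n(Co) = 19.5 / 58.93 = 0.3309 mol
Co²⁺ + 2e⁻ → Co, so n(e⁻) = 2 × 0.3309 = 0.6618 mol
Q = 0.6618 × 96485 = 63850 C
t = Q / I = 63850 / 1.82 = 35080 s = 585 min

585 min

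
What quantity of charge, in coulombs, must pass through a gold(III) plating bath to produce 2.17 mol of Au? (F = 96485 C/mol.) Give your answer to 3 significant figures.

6.28×10^5 C

Au³⁺ + 3e⁻ → Au, so n(e⁻) = 3 × 2.17 = 6.510 mol
Q = 6.510 × 96485 = 6.281×10^5 C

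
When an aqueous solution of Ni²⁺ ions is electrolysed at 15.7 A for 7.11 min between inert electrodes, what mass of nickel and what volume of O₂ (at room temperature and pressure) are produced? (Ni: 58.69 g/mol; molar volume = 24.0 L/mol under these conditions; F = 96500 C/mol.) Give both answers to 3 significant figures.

2.04 g Ni; 0.416 L O₂

Q = 15.7 × 426.6 = 6698 C; n(e⁻) = 6698 / 96500 = 0.06941 mol
Cathode: Ni²⁺ + 2e⁻ → Ni → n(Ni) = 0.06941/2 = 0.03471 mol → 2.04 g
Anode: 2H₂O → O₂ + 4H⁺ + 4e⁻ → n(O₂) = 0.06941/4 = 0.01735 mol → 0.416 L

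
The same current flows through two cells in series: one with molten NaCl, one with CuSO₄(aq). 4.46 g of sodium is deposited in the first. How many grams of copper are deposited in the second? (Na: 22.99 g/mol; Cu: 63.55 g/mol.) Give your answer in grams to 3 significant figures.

6.16 g

n(Na) = 4.46 / 22.99 = 0.1940 mol
Na⁺ + e⁻ → Na, so n(e⁻) = 0.1940 mol
The cells are in series, so the same charge (and hence the same n(e⁻) = 0.1940 mol) passes through both.
Cu²⁺ + 2e⁻ → Cu, so n(Cu) = 0.1940 / 2 = 0.09700 mol
m(Cu) = 0.09700 × 63.55 = 6.16 g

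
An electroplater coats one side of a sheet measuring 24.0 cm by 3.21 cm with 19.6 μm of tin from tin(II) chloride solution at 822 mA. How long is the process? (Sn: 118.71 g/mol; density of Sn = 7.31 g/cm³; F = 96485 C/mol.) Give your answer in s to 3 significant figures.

Plated area = 24.0 × 3.21 = 77.04 cm²
Volume = 77.04 × 19.6×10⁻⁴ cm = 0.1510 cm³
m(Sn) = 0.1510 × 7.31 = 1.104 g
n(Sn) = 1.104 / 118.71 = 0.009300 mol; n(e⁻) = 2 × 0.009300 = 0.01860 mol
Q = 0.01860 × 96485 = 1795 C
t = 1795 / 0.822 = 2184 s

2180 s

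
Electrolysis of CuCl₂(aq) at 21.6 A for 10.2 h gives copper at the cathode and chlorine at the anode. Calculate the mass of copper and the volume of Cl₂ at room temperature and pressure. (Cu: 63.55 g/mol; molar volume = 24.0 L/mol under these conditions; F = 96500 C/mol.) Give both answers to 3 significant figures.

Q = 21.6 × 36720 = 7.932×10^5 C; n(e⁻) = 7.932×10^5 / 96500 = 8.220 mol
Cathode: Cu²⁺ + 2e⁻ → Cu → n(Cu) = 8.220/2 = 4.110 mol → 261 g
Anode: 2Cl⁻ → Cl₂ + 2e⁻ → n(Cl₂) = 8.220/2 = 4.110 mol → 98.6 L

261 g Cu; 98.6 L Cl₂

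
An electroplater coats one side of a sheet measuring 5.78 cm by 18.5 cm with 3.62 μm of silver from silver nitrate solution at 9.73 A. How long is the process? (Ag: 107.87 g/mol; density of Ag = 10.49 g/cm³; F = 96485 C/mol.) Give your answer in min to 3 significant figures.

Plated area = 5.78 × 18.5 = 106.9 cm²
Volume = 106.9 × 3.62×10⁻⁴ cm = 0.03870 cm³
m(Ag) = 0.03870 × 10.49 = 0.4060 g
n(Ag) = 0.4060 / 107.87 = 0.003764 mol; n(e⁻) = 0.003764 mol
Q = 0.003764 × 96485 = 363.2 C
t = 363.2 / 9.73 = 37.33 s = 0.622 min

0.622 min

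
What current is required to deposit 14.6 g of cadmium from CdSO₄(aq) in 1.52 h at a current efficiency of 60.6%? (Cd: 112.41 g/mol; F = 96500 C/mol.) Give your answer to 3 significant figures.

n(Cd) = 14.6 / 112.41 = 0.1299 mol
Cd²⁺ + 2e⁻ → Cd, so n(e⁻) = 2 × 0.1299 = 0.2598 mol
Q = 0.2598 × 96500 / 0.606 = 41370 C
I = Q / t = 41370 / 5472 s = 7.56 A

7.56 A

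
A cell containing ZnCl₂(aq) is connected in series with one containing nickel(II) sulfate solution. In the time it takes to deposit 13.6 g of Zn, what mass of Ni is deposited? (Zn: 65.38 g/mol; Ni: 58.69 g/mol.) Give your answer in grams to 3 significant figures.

12.2 g

n(Zn) = 13.6 / 65.38 = 0.2080 mol
Zn²⁺ + 2e⁻ → Zn, so n(e⁻) = 2 × 0.2080 = 0.4160 mol
In series, the same 0.4160 mol of electrons flows through the second cell.
Ni²⁺ + 2e⁻ → Ni, so n(Ni) = 0.4160 / 2 = 0.2080 mol
m(Ni) = 0.2080 × 58.69 = 12.2 g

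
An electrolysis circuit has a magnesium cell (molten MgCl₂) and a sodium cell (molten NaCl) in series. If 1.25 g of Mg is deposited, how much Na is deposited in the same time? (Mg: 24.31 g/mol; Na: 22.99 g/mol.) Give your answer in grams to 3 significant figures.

n(Mg) = 1.25 / 24.31 = 0.05142 mol
Mg²⁺ + 2e⁻ → Mg, so n(e⁻) = 2 × 0.05142 = 0.1028 mol
In series, the same 0.1028 mol of electrons flows through the second cell.
Na⁺ + e⁻ → Na, so n(Na) = 0.1028 mol
m(Na) = 0.1028 × 22.99 = 2.36 g

2.36 g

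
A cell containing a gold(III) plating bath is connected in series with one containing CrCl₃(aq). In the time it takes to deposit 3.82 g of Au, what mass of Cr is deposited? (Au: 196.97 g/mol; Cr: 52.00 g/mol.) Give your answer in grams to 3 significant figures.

n(Au) = 3.82 / 196.97 = 0.01939 mol
Au³⁺ + 3e⁻ → Au, so n(e⁻) = 3 × 0.01939 = 0.05817 mol
Same current for the same time ⇒ same n(e⁻) = 0.05817 mol in both cells.
Cr³⁺ + 3e⁻ → Cr, so n(Cr) = 0.05817 / 3 = 0.01939 mol
m(Cr) = 0.01939 × 52.00 = 1.01 g

1.01 g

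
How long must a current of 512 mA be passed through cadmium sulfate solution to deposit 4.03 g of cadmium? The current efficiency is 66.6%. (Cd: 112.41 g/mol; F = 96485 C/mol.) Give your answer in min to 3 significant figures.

n(Cd) = 4.03 / 112.41 = 0.03585 mol
Cd²⁺ + 2e⁻ → Cd, so n(e⁻) = 2 × 0.03585 = 0.07170 mol
Q = 0.07170 × 96485 / 0.666 = 10390 C
t = Q / I = 10390 / 0.512 = 20290 s = 338 min

338 min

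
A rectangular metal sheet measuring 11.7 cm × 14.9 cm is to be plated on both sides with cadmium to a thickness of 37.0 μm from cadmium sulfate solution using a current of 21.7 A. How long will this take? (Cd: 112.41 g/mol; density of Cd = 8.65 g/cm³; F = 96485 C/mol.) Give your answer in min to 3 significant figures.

14.7 min

Plated area = 2 × 11.7 × 14.9 = 348.7 cm²
Volume = 348.7 × 37.0×10⁻⁴ cm = 1.290 cm³
m(Cd) = 1.290 × 8.65 = 11.16 g
n(Cd) = 11.16 / 112.41 = 0.09928 mol; n(e⁻) = 2 × 0.09928 = 0.1986 mol
Q = 0.1986 × 96485 = 19160 C
t = 19160 / 21.7 = 882.9 s = 14.7 min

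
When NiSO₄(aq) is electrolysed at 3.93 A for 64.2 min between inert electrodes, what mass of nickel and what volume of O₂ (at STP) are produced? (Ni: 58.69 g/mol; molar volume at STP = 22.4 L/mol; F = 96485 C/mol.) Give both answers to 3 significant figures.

4.60 g Ni; 0.879 L O₂

Q = 3.93 × 3852 = 15140 C; n(e⁻) = 15140 / 96485 = 0.1569 mol
Cathode: Ni²⁺ + 2e⁻ → Ni → n(Ni) = 0.1569/2 = 0.07845 mol → 4.60 g
Anode: 2H₂O → O₂ + 4H⁺ + 4e⁻ → n(O₂) = 0.1569/4 = 0.03923 mol → 0.879 L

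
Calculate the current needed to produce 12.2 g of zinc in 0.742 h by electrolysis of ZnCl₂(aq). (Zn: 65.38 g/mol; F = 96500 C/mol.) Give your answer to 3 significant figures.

13.5 A

n(Zn) = 12.2 / 65.38 = 0.1866 mol
Zn²⁺ + 2e⁻ → Zn, so n(e⁻) = 2 × 0.1866 = 0.3732 mol
Q = 0.3732 × 96500 = 36010 C
I = Q / t = 36010 / 2671.2 s = 13.5 A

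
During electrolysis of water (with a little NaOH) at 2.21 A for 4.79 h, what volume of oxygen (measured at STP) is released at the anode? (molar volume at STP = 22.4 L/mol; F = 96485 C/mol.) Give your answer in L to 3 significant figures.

2.21 L

Q = It = 2.21 × 17244 = 38110 C
n(e⁻) = 38110 / 96485 = 0.3950 mol
2H₂O → O₂ + 4H⁺ + 4e⁻, so n(O₂) = 0.3950 / 4 = 0.09875 mol
V = 0.09875 × 22.4 = 2.212 L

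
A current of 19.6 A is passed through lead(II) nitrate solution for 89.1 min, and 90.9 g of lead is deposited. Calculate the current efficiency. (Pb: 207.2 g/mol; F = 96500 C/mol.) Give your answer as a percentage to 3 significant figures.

80.8%

Q = 19.6 × 5346 = 1.048×10^5 C
n(e⁻) = 1.048×10^5 / 96500 = 1.086 mol
Pb²⁺ + 2e⁻ → Pb, so theoretical n(Pb) = 0.5430 mol → 112.5 g
Efficiency = 90.9 / 112.5 = 0.8080 = 80.8%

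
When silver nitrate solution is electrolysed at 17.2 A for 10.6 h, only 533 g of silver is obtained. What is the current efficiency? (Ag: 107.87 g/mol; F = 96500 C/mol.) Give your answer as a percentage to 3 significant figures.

Q = 17.2 × 38160 = 6.564×10^5 C
n(e⁻) = 6.564×10^5 / 96500 = 6.802 mol
Ag⁺ + e⁻ → Ag, so theoretical n(Ag) = 6.802 mol → 733.7 g
Efficiency = 533 / 733.7 = 0.7265 = 72.6%

72.6%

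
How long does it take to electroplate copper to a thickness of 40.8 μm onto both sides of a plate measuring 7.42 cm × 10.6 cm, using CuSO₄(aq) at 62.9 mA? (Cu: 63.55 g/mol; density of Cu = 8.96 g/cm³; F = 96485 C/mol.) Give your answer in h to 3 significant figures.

Plated area = 2 × 7.42 × 10.6 = 157.3 cm²
Volume = 157.3 × 40.8×10⁻⁴ cm = 0.6418 cm³
m(Cu) = 0.6418 × 8.96 = 5.751 g
n(Cu) = 5.751 / 63.55 = 0.09050 mol; n(e⁻) = 2 × 0.09050 = 0.1810 mol
Q = 0.1810 × 96485 = 17460 C
t = 17460 / 0.0629 = 2.776×10^5 s = 77.1 h

77.1 h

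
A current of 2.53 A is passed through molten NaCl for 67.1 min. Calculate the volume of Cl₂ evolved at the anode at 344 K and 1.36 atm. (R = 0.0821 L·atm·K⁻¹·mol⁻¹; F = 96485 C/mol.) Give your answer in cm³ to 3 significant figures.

1100 cm³

Q = 2.53 A × 4026 s = 10190 C
n(e⁻) = Q/F = 10190/96485 = 0.1056 mol
2Cl⁻ → Cl₂ + 2e⁻, so n(Cl₂) = 0.1056 / 2 = 0.05280 mol
V = nRT/P = 0.05280 × 0.0821 × 344 / 1.36 = 1.096 L
= 1100 cm³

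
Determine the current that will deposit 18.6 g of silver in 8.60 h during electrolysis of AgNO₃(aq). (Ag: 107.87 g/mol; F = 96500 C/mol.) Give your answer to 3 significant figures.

n(Ag) = 18.6 / 107.87 = 0.1724 mol
Ag⁺ + e⁻ → Ag, so n(e⁻) = 0.1724 mol
Q = 0.1724 × 96500 = 16640 C
I = Q / t = 16640 / 30960 s = 0.537 A

0.537 A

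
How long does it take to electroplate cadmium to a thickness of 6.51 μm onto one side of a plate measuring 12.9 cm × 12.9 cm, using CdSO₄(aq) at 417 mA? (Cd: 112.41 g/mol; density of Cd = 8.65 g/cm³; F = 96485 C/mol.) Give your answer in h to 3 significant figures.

Plated area = 12.9 × 12.9 = 166.4 cm²
Volume = 166.4 × 6.51×10⁻⁴ cm = 0.1083 cm³
m(Cd) = 0.1083 × 8.65 = 0.9368 g
n(Cd) = 0.9368 / 112.41 = 0.008334 mol; n(e⁻) = 2 × 0.008334 = 0.01667 mol
Q = 0.01667 × 96485 = 1608 C
t = 1608 / 0.417 = 3856 s = 1.07 h

1.07 h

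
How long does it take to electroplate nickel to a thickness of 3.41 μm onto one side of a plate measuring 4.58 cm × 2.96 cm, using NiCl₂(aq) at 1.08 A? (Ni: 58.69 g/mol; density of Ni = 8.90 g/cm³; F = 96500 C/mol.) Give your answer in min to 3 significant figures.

2.09 min

Plated area = 4.58 × 2.96 = 13.56 cm²
Volume = 13.56 × 3.41×10⁻⁴ cm = 0.004624 cm³
m(Ni) = 0.004624 × 8.90 = 0.04115 g
n(Ni) = 0.04115 / 58.69 = 7.011×10^-4 mol; n(e⁻) = 2 × 7.011×10^-4 = 0.001402 mol
Q = 0.001402 × 96500 = 135.3 C
t = 135.3 / 1.08 = 125.3 s = 2.09 min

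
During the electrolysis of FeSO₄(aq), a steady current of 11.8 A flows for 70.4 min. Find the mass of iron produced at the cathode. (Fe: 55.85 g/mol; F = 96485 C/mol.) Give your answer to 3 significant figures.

14.4 g

Charge passed = 11.8 × 4224 = 49840 C
n(e⁻) = Q/F = 49840/96485 = 0.5166 mol
Fe²⁺ + 2e⁻ → Fe, so n(Fe) = 0.5166 / 2 = 0.2583 mol
m = 0.2583 × 55.85 = 14.4 g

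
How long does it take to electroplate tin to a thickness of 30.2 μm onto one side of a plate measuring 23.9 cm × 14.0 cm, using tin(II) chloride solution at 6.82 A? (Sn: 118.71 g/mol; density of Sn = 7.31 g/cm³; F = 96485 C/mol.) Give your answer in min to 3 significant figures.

29.3 min

Plated area = 23.9 × 14.0 = 334.6 cm²
Volume = 334.6 × 30.2×10⁻⁴ cm = 1.010 cm³
m(Sn) = 1.010 × 7.31 = 7.383 g
n(Sn) = 7.383 / 118.71 = 0.06219 mol; n(e⁻) = 2 × 0.06219 = 0.1244 mol
Q = 0.1244 × 96485 = 12000 C
t = 12000 / 6.82 = 1760 s = 29.3 min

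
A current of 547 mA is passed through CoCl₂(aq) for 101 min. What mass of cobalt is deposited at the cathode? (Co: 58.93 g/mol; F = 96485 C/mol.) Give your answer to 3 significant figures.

Q = It = 0.547 × 6060 = 3315 C
Moles of electrons = 3315 / 96485 = 0.03436 mol
Co²⁺ + 2e⁻ → Co, so n(Co) = 0.03436 / 2 = 0.01718 mol
m = 0.01718 × 58.93 = 1.01 g

1.01 g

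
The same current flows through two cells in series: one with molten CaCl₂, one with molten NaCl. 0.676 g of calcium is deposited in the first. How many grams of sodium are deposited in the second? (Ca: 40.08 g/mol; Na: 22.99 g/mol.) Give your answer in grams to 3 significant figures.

n(Ca) = 0.676 / 40.08 = 0.01687 mol
Ca²⁺ + 2e⁻ → Ca, so n(e⁻) = 2 × 0.01687 = 0.03374 mol
Same current for the same time ⇒ same n(e⁻) = 0.03374 mol in both cells.
Na⁺ + e⁻ → Na, so n(Na) = 0.03374 mol
m(Na) = 0.03374 × 22.99 = 0.776 g

0.776 g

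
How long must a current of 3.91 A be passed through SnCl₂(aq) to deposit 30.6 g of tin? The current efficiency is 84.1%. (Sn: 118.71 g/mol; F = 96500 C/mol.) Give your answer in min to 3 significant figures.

252 min

n(Sn) = 30.6 / 118.71 = 0.2578 mol
Sn²⁺ + 2e⁻ → Sn, so n(e⁻) = 2 × 0.2578 = 0.5156 mol
Q = 0.5156 × 96500 / 0.841 = 59160 C
t = Q / I = 59160 / 3.91 = 15130 s = 252 min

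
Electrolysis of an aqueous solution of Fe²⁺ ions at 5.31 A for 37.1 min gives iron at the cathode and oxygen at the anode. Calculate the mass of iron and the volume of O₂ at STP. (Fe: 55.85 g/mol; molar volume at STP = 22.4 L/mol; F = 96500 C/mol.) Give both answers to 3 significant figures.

3.42 g Fe; 0.686 L O₂

Q = 5.31 × 2226 = 11820 C; n(e⁻) = 11820 / 96500 = 0.1225 mol
Cathode: Fe²⁺ + 2e⁻ → Fe → n(Fe) = 0.1225/2 = 0.06125 mol → 3.42 g
Anode: 2H₂O → O₂ + 4H⁺ + 4e⁻ → n(O₂) = 0.1225/4 = 0.03063 mol → 0.686 L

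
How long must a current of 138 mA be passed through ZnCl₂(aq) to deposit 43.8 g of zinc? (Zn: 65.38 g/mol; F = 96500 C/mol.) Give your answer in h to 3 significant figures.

260 h

n(Zn) = 43.8 / 65.38 = 0.6699 mol
Zn²⁺ + 2e⁻ → Zn, so n(e⁻) = 2 × 0.6699 = 1.340 mol
Q = 1.340 × 96500 = 1.293×10^5 C
t = Q / I = 1.293×10^5 / 0.138 = 9.370×10^5 s = 260 h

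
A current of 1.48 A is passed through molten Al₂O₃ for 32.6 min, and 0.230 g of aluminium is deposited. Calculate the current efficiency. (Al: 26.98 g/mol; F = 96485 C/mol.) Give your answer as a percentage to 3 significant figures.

85.2%

Q = 1.48 × 1956 = 2895 C
n(e⁻) = 2895 / 96485 = 0.03000 mol
Al³⁺ + 3e⁻ → Al, so theoretical n(Al) = 0.01000 mol → 0.2698 g
Efficiency = 0.230 / 0.2698 = 0.8525 = 85.2%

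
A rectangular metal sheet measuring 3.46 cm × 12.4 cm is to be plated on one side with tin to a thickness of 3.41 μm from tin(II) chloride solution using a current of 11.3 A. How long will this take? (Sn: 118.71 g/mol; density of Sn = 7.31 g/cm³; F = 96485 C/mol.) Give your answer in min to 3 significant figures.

0.256 min

Plated area = 3.46 × 12.4 = 42.90 cm²
Volume = 42.90 × 3.41×10⁻⁴ cm = 0.01463 cm³
m(Sn) = 0.01463 × 7.31 = 0.1069 g
n(Sn) = 0.1069 / 118.71 = 9.005×10^-4 mol; n(e⁻) = 2 × 9.005×10^-4 = 0.001801 mol
Q = 0.001801 × 96485 = 173.8 C
t = 173.8 / 11.3 = 15.38 s = 0.256 min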